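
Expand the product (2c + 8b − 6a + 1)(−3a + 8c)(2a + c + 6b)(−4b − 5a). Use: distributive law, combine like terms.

(2c + 8b − 6a + 1)(−3a + 8c)(2a + c + 6b)(−4b − 5a)
= (−6ac + 16c^2 − 24ab + 64bc + 18a^2 − 48ac − 3a + 8c)(2a + c + 6b)(−4b − 5a)    [distributive law]
= (−54ac + 16c^2 − 24ab + 64bc + 18a^2 − 3a + 8c)(2a + c + 6b)(−4b − 5a)    [combine like terms]
= (−108a^2c − 54ac^2 − 324abc + 32ac^2 + 16c^3 + 96bc^2 − 48a^2b − 24abc − 144ab^2 + 128abc + 64bc^2 + 384b^2c + 36a^3 + 18a^2c + 108a^2b − 6a^2 − 3ac − 18ab + 16ac + 8c^2 + 48bc)(−4b − 5a)    [distributive law]
= (−90a^2c − 22ac^2 − 220abc + 16c^3 + 160bc^2 + 60a^2b − 144ab^2 + 384b^2c + 36a^3 − 6a^2 + 13ac − 18ab + 8c^2 + 48bc)(−4b − 5a)    [combine like terms]
= 360a^2bc + 450a^3c + 88abc^2 + 110a^2c^2 + 880ab^2c + 1100a^2bc − 64bc^3 − 80ac^3 − 640b^2c^2 − 800abc^2 − 240a^2b^2 − 300a^3b + 576ab^3 + 720a^2b^2 − 1536b^3c − 1920ab^2c − 144a^3b − 180a^4 + 24a^2b + 30a^3 − 52abc − 65a^2c + 72ab^2 + 90a^2b − 32bc^2 − 40ac^2 − 192b^2c − 240abc    [distributive law]
= 1460a^2bc + 450a^3c − 712abc^2 + 110a^2c^2 − 1040ab^2c − 64bc^3 − 80ac^3 − 640b^2c^2 + 480a^2b^2 − 444a^3b + 576ab^3 − 1536b^3c − 180a^4 + 114a^2b + 30a^3 − 292abc − 65a^2c + 72ab^2 − 32bc^2 − 40ac^2 − 192b^2c    [combine like terms]

1460a^2bc + 450a^3c − 712abc^2 + 110a^2c^2 − 1040ab^2c − 64bc^3 − 80ac^3 − 640b^2c^2 + 480a^2b^2 − 444a^3b + 576ab^3 − 1536b^3c − 180a^4 + 114a^2b + 30a^3 − 292abc − 65a^2c + 72ab^2 − 32bc^2 − 40ac^2 − 192b^2c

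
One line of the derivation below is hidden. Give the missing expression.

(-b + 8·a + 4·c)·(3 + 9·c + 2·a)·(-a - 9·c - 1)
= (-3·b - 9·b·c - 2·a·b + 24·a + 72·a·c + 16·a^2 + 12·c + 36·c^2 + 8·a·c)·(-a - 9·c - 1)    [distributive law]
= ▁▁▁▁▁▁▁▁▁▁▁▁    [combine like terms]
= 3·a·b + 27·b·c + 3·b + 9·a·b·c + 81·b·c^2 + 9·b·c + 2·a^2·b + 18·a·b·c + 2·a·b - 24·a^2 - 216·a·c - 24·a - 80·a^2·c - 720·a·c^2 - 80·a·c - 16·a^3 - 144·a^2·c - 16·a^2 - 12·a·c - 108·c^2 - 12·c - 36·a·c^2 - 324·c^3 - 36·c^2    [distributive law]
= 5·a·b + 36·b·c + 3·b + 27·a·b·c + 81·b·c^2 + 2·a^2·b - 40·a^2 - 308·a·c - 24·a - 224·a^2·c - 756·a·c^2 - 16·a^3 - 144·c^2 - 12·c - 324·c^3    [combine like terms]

Applying combine like terms to the line above:

(-3·b - 9·b·c - 2·a·b + 24·a + 80·a·c + 16·a^2 + 12·c + 36·c^2)·(-a - 9·c - 1)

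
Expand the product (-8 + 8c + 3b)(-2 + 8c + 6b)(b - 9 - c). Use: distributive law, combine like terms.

502b - 144 + 704c - 674bc - 496c^2 - 216b^2 - 8bc^2 - 64c^3 + 54b^2c + 18b^3

(-8 + 8c + 3b)(-2 + 8c + 6b)(b - 9 - c)
= (16 - 64c - 48b - 16c + 64c^2 + 48bc - 6b + 24bc + 18b^2)(b - 9 - c)    [distributive law]
= (16 - 80c - 54b + 64c^2 + 72bc + 18b^2)(b - 9 - c)    [combine like terms]
= 16b - 144 - 16c - 80bc + 720c + 80c^2 - 54b^2 + 486b + 54bc + 64bc^2 - 576c^2 - 64c^3 + 72b^2c - 648bc - 72bc^2 + 18b^3 - 162b^2 - 18b^2c    [distributive law]
= 502b - 144 + 704c - 674bc - 496c^2 - 216b^2 - 8bc^2 - 64c^3 + 54b^2c + 18b^3    [combine like terms]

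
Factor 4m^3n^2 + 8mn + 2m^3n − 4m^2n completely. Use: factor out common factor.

2mn(2m^2n + 4 + m^2 − 2m)

4m^3n^2 + 8mn + 2m^3n − 4m^2n
= 2(2m^3n^2 + 4mn + m^3n − 2m^2n)    [factor out 2]
= 2mn(2m^2n + 4 + m^2 − 2m)    [factor out mn]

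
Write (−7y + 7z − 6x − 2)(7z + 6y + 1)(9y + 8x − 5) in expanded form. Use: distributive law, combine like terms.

−63y^2z − 434xyz − 28yz − 378y^3 − 660xy^2 + 39y^2 − 26xy + 77y + 441yz^2 + 392xz^2 − 245z^2 + 154xz + 35z − 336x^2z − 288x^2y − 48x^2 + 14x + 10

(−7y + 7z − 6x − 2)(7z + 6y + 1)(9y + 8x − 5)
= (−49yz − 42y^2 − 7y + 49z^2 + 42yz + 7z − 42xz − 36xy − 6x − 14z − 12y − 2)(9y + 8x − 5)    [distributive law]
= (−7yz − 42y^2 − 19y + 49z^2 − 7z − 42xz − 36xy − 6x − 2)(9y + 8x − 5)    [combine like terms]
= −63y^2z − 56xyz + 35yz − 378y^3 − 336xy^2 + 210y^2 − 171y^2 − 152xy + 95y + 441yz^2 + 392xz^2 − 245z^2 − 63yz − 56xz + 35z − 378xyz − 336x^2z + 210xz − 324xy^2 − 288x^2y + 180xy − 54xy − 48x^2 + 30x − 18y − 16x + 10    [distributive law]
= −63y^2z − 434xyz − 28yz − 378y^3 − 660xy^2 + 39y^2 − 26xy + 77y + 441yz^2 + 392xz^2 − 245z^2 + 154xz + 35z − 336x^2z − 288x^2y − 48x^2 + 14x + 10    [combine like terms]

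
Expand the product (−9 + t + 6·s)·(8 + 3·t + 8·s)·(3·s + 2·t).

−216·s − 144·t − 105·s·t − 38·t² − 72·s² + 61·s·t² + 6·t³ + 174·s²·t + 144·s³

(−9 + t + 6·s)·(8 + 3·t + 8·s)·(3·s + 2·t)
= (−72 − 27·t − 72·s + 8·t + 3·t² + 8·s·t + 48·s + 18·s·t + 48·s²)·(3·s + 2·t)    [distributive law]
= (−72 − 19·t − 24·s + 3·t² + 26·s·t + 48·s²)·(3·s + 2·t)    [combine like terms]
= −216·s − 144·t − 57·s·t − 38·t² − 72·s² − 48·s·t + 9·s·t² + 6·t³ + 78·s²·t + 52·s·t² + 144·s³ + 96·s²·t    [distributive law]
= −216·s − 144·t − 105·s·t − 38·t² − 72·s² + 61·s·t² + 6·t³ + 174·s²·t + 144·s³    [combine like terms]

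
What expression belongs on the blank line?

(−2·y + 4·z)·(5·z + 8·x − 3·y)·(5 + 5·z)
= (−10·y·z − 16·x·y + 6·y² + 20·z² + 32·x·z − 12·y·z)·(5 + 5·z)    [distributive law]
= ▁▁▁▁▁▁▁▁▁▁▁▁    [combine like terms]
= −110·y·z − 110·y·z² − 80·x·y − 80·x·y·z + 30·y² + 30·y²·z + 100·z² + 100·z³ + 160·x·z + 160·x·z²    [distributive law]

By combine like terms:

(−22·y·z − 16·x·y + 6·y² + 20·z² + 32·x·z)·(5 + 5·z)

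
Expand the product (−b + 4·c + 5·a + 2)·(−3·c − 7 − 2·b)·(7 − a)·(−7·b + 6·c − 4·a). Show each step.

(−b + 4·c + 5·a + 2)·(−3·c − 7 − 2·b)·(7 − a)·(−7·b + 6·c − 4·a)
= (3·b·c + 7·b + 2·b^2 − 12·c^2 − 28·c − 8·b·c − 15·a·c − 35·a − 10·a·b − 6·c − 14 − 4·b)·(7 − a)·(−7·b + 6·c − 4·a)    [distributive law]
= (−5·b·c + 3·b + 2·b^2 − 12·c^2 − 34·c − 15·a·c − 35·a − 10·a·b − 14)·(7 − a)·(−7·b + 6·c − 4·a)    [combine like terms]
= (−35·b·c + 5·a·b·c + 21·b − 3·a·b + 14·b^2 − 2·a·b^2 − 84·c^2 + 12·a·c^2 − 238·c + 34·a·c − 105·a·c + 15·a^2·c − 245·a + 35·a^2 − 70·a·b + 10·a^2·b − 98 + 14·a)·(−7·b + 6·c − 4·a)    [distributive law]
= (−35·b·c + 5·a·b·c + 21·b − 73·a·b + 14·b^2 − 2·a·b^2 − 84·c^2 + 12·a·c^2 − 238·c − 71·a·c + 15·a^2·c − 231·a + 35·a^2 + 10·a^2·b − 98)·(−7·b + 6·c − 4·a)    [combine like terms]
= 245·b^2·c − 210·b·c^2 + 140·a·b·c − 35·a·b^2·c + 30·a·b·c^2 − 20·a^2·b·c − 147·b^2 + 126·b·c − 84·a·b + 511·a·b^2 − 438·a·b·c + 292·a^2·b − 98·b^3 + 84·b^2·c − 56·a·b^2 + 14·a·b^3 − 12·a·b^2·c + 8·a^2·b^2 + 588·b·c^2 − 504·c^3 + 336·a·c^2 − 84·a·b·c^2 + 72·a·c^3 − 48·a^2·c^2 + 1666·b·c − 1428·c^2 + 952·a·c + 497·a·b·c − 426·a·c^2 + 284·a^2·c − 105·a^2·b·c + 90·a^2·c^2 − 60·a^3·c + 1617·a·b − 1386·a·c + 924·a^2 − 245·a^2·b + 210·a^2·c − 140·a^3 − 70·a^2·b^2 + 60·a^2·b·c − 40·a^3·b + 686·b − 588·c + 392·a    [distributive law]
= 329·b^2·c + 378·b·c^2 + 199·a·b·c − 47·a·b^2·c − 54·a·b·c^2 − 65·a^2·b·c − 147·b^2 + 1792·b·c + 1533·a·b + 455·a·b^2 + 47·a^2·b − 98·b^3 + 14·a·b^3 − 62·a^2·b^2 − 504·c^3 − 90·a·c^2 + 72·a·c^3 + 42·a^2·c^2 − 1428·c^2 − 434·a·c + 494·a^2·c − 60·a^3·c + 924·a^2 − 140·a^3 − 40·a^3·b + 686·b − 588·c + 392·a    [combine like terms]

329·b^2·c + 378·b·c^2 + 199·a·b·c − 47·a·b^2·c − 54·a·b·c^2 − 65·a^2·b·c − 147·b^2 + 1792·b·c + 1533·a·b + 455·a·b^2 + 47·a^2·b − 98·b^3 + 14·a·b^3 − 62·a^2·b^2 − 504·c^3 − 90·a·c^2 + 72·a·c^3 + 42·a^2·c^2 − 1428·c^2 − 434·a·c + 494·a^2·c − 60·a^3·c + 924·a^2 − 140·a^3 − 40·a^3·b + 686·b − 588·c + 392·a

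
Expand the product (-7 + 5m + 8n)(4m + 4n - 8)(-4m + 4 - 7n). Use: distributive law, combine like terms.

(-7 + 5m + 8n)(4m + 4n - 8)(-4m + 4 - 7n)
= (-28m - 28n + 56 + 20m² + 20mn - 40m + 32mn + 32n² - 64n)(-4m + 4 - 7n)    [distributive law]
= (-68m - 92n + 56 + 20m² + 52mn + 32n²)(-4m + 4 - 7n)    [combine like terms]
= 272m² - 272m + 476mn + 368mn - 368n + 644n² - 224m + 224 - 392n - 80m³ + 80m² - 140m²n - 208m²n + 208mn - 364mn² - 128mn² + 128n² - 224n³    [distributive law]
= 352m² - 496m + 1052mn - 760n + 772n² + 224 - 80m³ - 348m²n - 492mn² - 224n³    [combine like terms]

352m² - 496m + 1052mn - 760n + 772n² + 224 - 80m³ - 348m²n - 492mn² - 224n³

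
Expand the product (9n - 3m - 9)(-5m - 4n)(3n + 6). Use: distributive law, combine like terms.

(9n - 3m - 9)(-5m - 4n)(3n + 6)
= (-45mn - 36n² + 15m² + 12mn + 45m + 36n)(3n + 6)    [distributive law]
= (-33mn - 36n² + 15m² + 45m + 36n)(3n + 6)    [combine like terms]
= -99mn² - 198mn - 108n³ - 216n² + 45m²n + 90m² + 135mn + 270m + 108n² + 216n    [distributive law]
= -99mn² - 63mn - 108n³ - 108n² + 45m²n + 90m² + 270m + 216n    [combine like terms]

-99mn² - 63mn - 108n³ - 108n² + 45m²n + 90m² + 270m + 216n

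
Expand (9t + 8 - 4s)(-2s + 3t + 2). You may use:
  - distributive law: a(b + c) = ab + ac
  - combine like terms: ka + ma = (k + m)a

(9t + 8 - 4s)(-2s + 3t + 2)
= -18st + 27t² + 18t - 16s + 24t + 16 + 8s² - 12st - 8s    [distributive law]
= -30st + 27t² + 42t - 24s + 16 + 8s²    [combine like terms]

-30st + 27t² + 42t - 24s + 16 + 8s²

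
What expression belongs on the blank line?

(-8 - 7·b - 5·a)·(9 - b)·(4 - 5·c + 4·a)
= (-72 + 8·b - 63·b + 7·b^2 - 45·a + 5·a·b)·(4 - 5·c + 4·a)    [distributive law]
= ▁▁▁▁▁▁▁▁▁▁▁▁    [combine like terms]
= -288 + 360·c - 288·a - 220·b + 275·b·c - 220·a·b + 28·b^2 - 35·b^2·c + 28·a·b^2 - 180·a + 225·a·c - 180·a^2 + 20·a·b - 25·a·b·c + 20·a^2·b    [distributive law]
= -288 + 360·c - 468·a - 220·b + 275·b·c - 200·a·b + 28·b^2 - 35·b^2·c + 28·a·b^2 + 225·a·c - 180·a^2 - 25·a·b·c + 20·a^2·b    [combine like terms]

After combine like terms, the bracketed line is:

(-72 - 55·b + 7·b^2 - 45·a + 5·a·b)·(4 - 5·c + 4·a)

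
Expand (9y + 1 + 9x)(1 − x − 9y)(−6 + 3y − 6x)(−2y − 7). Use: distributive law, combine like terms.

−2640xy^2 − 3840xy − 432xy^3 − 1026x^2y^2 − 3603x^2y + 729y^3 − 3408y^2 + 486y^4 − 9y + 42 + 378x − 42x^2 − 108x^3y − 378x^3

(9y + 1 + 9x)(1 − x − 9y)(−6 + 3y − 6x)(−2y − 7)
= (9y − 9xy − 81y^2 + 1 − x − 9y + 9x − 9x^2 − 81xy)(−6 + 3y − 6x)(−2y − 7)    [distributive law]
= (−90xy − 81y^2 + 1 + 8x − 9x^2)(−6 + 3y − 6x)(−2y − 7)    [combine like terms]
= (540xy − 270xy^2 + 540x^2y + 486y^2 − 243y^3 + 486xy^2 − 6 + 3y − 6x − 48x + 24xy − 48x^2 + 54x^2 − 27x^2y + 54x^3)(−2y − 7)    [distributive law]
= (564xy + 216xy^2 + 513x^2y + 486y^2 − 243y^3 − 6 + 3y − 54x + 6x^2 + 54x^3)(−2y − 7)    [combine like terms]
= −1128xy^2 − 3948xy − 432xy^3 − 1512xy^2 − 1026x^2y^2 − 3591x^2y − 972y^3 − 3402y^2 + 486y^4 + 1701y^3 + 12y + 42 − 6y^2 − 21y + 108xy + 378x − 12x^2y − 42x^2 − 108x^3y − 378x^3    [distributive law]
= −2640xy^2 − 3840xy − 432xy^3 − 1026x^2y^2 − 3603x^2y + 729y^3 − 3408y^2 + 486y^4 − 9y + 42 + 378x − 42x^2 − 108x^3y − 378x^3    [combine like terms]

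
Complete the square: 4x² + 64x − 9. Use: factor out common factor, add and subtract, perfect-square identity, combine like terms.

4(x + 8)² − 265

4x² + 64x − 9
= 4(x² + 16x) − 9    [factor out 4 from the x-terms]
= 4(x² + 16x + 64 − 64) − 9    [add and subtract 64 inside the bracket]
= 4(x + 8)² − 256 − 9    [perfect-square identity]
= 4(x + 8)² − 265    [combine constants]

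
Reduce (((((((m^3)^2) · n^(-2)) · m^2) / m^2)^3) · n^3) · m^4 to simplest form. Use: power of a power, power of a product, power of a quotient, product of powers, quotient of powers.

m^22·n^(-3)

(((((((m^3)^2) · n^(-2)) · m^2) / m^2)^3) · n^3) · m^4
= (((((((m^3)^2) · n^(-2)) · m^2)^3) / ((m^2)^3)) · n^3) · m^4    [power of a quotient]
= (((((((m^3)^2) · n^(-2))^3) · ((m^2)^3)) / ((m^2)^3)) · n^3) · m^4    [power of a product]
= (((((((m^3)^2)^3) · ((n^(-2))^3)) · ((m^2)^3)) / ((m^2)^3)) · n^3) · m^4    [power of a product]
= ((((((m^3)^6) · ((n^(-2))^3)) · ((m^2)^3)) / ((m^2)^3)) · n^3) · m^4    [power of a power]
= ((((m^18 · ((n^(-2))^3)) · ((m^2)^3)) / ((m^2)^3)) · n^3) · m^4    [power of a power]
= ((((m^18 · n^(-6)) · ((m^2)^3)) / ((m^2)^3)) · n^3) · m^4    [power of a power]
= ((((m^18 · n^(-6)) · m^6) / ((m^2)^3)) · n^3) · m^4    [power of a power]
= ((((m^18 · n^(-6)) · m^6) / m^6) · n^3) · m^4    [power of a power]
= m^22·n^(-3)    [quotient of powers; product of powers]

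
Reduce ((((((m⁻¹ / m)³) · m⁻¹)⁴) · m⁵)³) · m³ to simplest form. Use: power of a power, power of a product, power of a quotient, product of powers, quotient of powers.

m⁻⁶⁶

((((((m⁻¹ / m)³) · m⁻¹)⁴) · m⁵)³) · m³
= ((((((m⁻¹ / m)³) · m⁻¹)⁴)³) · ((m⁵)³)) · m³    [power of a product]
= (((((m⁻¹ / m)³) · m⁻¹)¹²) · ((m⁵)³)) · m³    [power of a power]
= (((((m⁻¹ / m)³)¹²) · ((m⁻¹)¹²)) · ((m⁵)³)) · m³    [power of a product]
= ((((m⁻¹ / m)³⁶) · ((m⁻¹)¹²)) · ((m⁵)³)) · m³    [power of a power]
= (((((m⁻¹)³⁶) / (m³⁶)) · ((m⁻¹)¹²)) · ((m⁵)³)) · m³    [power of a quotient]
= (((m⁻³⁶ / (m³⁶)) · ((m⁻¹)¹²)) · ((m⁵)³)) · m³    [power of a power]
= ((m⁻⁷² · ((m⁻¹)¹²)) · ((m⁵)³)) · m³    [quotient of powers]
= ((m⁻⁷² · m⁻¹²) · ((m⁵)³)) · m³    [power of a power]
= (m⁻⁸⁴ · ((m⁵)³)) · m³    [product of powers]
= (m⁻⁸⁴ · m¹⁵) · m³    [power of a power]
= m⁻⁶⁹ · m³    [product of powers]
= m⁻⁶⁶    [product of powers]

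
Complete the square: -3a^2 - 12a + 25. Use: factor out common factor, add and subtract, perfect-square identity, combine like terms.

-3(a + 2)^2 + 37

-3a^2 - 12a + 25
= -3(a^2 + 4a) + 25    [factor out -3 from the a-terms]
= -3(a^2 + 4a + 4 - 4) + 25    [add and subtract 4 inside the bracket]
= -3(a + 2)^2 + 12 + 25    [perfect-square identity]
= -3(a + 2)^2 + 37    [combine constants]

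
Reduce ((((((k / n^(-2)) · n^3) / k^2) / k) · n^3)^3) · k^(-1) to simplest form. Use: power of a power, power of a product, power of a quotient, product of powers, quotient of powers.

((((((k / n^(-2)) · n^3) / k^2) / k) · n^3)^3) · k^(-1)
= ((((((k / n^(-2)) · n^3) / k^2) / k)^3) · ((n^3)^3)) · k^(-1)    [power of a product]
= ((((((k / n^(-2)) · n^3) / k^2)^3) / (k^3)) · ((n^3)^3)) · k^(-1)    [power of a quotient]
= ((((((k / n^(-2)) · n^3)^3) / ((k^2)^3)) / (k^3)) · ((n^3)^3)) · k^(-1)    [power of a quotient]
= ((((((k / n^(-2))^3) · ((n^3)^3)) / ((k^2)^3)) / (k^3)) · ((n^3)^3)) · k^(-1)    [power of a product]
= ((((((k^3) / ((n^(-2))^3)) · ((n^3)^3)) / ((k^2)^3)) / (k^3)) · ((n^3)^3)) · k^(-1)    [power of a quotient]
= (((((k^3 / n^(-6)) · ((n^3)^3)) / ((k^2)^3)) / (k^3)) · ((n^3)^3)) · k^(-1)    [power of a power]
= (((((k^3 / n^(-6)) · n^9) / ((k^2)^3)) / (k^3)) · ((n^3)^3)) · k^(-1)    [power of a power]
= (((((k^3 / n^(-6)) · n^9) / k^6) / (k^3)) · ((n^3)^3)) · k^(-1)    [power of a power]
= (((((k^3 / n^(-6)) · n^9) / k^6) / k^3) · n^9) · k^(-1)    [power of a power]
= k^(-7)·n^24    [quotient of powers; product of powers]

k^(-7)·n^24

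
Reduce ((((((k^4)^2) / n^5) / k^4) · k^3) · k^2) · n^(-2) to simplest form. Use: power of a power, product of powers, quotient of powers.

((((((k^4)^2) / n^5) / k^4) · k^3) · k^2) · n^(-2)
= ((((k^8 / n^5) / k^4) · k^3) · k^2) · n^(-2)    [power of a power]
= k^9·n^(-7)    [quotient of powers; product of powers]

k^9·n^(-7)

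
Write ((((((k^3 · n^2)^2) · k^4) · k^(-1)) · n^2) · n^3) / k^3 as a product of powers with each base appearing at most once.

((((((k^3 · n^2)^2) · k^4) · k^(-1)) · n^2) · n^3) / k^3
= (((((((k^3)^2) · ((n^2)^2)) · k^4) · k^(-1)) · n^2) · n^3) / k^3    [power of a product]
= (((((k^6 · ((n^2)^2)) · k^4) · k^(-1)) · n^2) · n^3) / k^3    [power of a power]
= (((((k^6 · n^4) · k^4) · k^(-1)) · n^2) · n^3) / k^3    [power of a power]
= k^6n^9    [quotient of powers; product of powers]

k^6n^9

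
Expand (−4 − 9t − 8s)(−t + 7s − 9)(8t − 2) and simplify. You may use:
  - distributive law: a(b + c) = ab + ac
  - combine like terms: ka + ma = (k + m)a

(−4 − 9t − 8s)(−t + 7s − 9)(8t − 2)
= (4t − 28s + 36 + 9t^2 − 63st + 81t + 8st − 56s^2 + 72s)(8t − 2)    [distributive law]
= (85t + 44s + 36 + 9t^2 − 55st − 56s^2)(8t − 2)    [combine like terms]
= 680t^2 − 170t + 352st − 88s + 288t − 72 + 72t^3 − 18t^2 − 440st^2 + 110st − 448s^2t + 112s^2    [distributive law]
= 662t^2 + 118t + 462st − 88s − 72 + 72t^3 − 440st^2 − 448s^2t + 112s^2    [combine like terms]

662t^2 + 118t + 462st − 88s − 72 + 72t^3 − 440st^2 − 448s^2t + 112s^2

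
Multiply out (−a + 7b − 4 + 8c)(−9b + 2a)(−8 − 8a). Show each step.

(−a + 7b − 4 + 8c)(−9b + 2a)(−8 − 8a)
= (9ab − 2a² − 63b² + 14ab + 36b − 8a − 72bc + 16ac)(−8 − 8a)    [distributive law]
= (23ab − 2a² − 63b² + 36b − 8a − 72bc + 16ac)(−8 − 8a)    [combine like terms]
= −184ab − 184a²b + 16a² + 16a³ + 504b² + 504ab² − 288b − 288ab + 64a + 64a² + 576bc + 576abc − 128ac − 128a²c    [distributive law]
= −472ab − 184a²b + 80a² + 16a³ + 504b² + 504ab² − 288b + 64a + 576bc + 576abc − 128ac − 128a²c    [combine like terms]

−472ab − 184a²b + 80a² + 16a³ + 504b² + 504ab² − 288b + 64a + 576bc + 576abc − 128ac − 128a²c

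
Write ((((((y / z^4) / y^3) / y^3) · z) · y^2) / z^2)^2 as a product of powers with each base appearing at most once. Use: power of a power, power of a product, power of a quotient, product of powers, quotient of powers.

y^(-6)z^(-10)

((((((y / z^4) / y^3) / y^3) · z) · y^2) / z^2)^2
= ((((((y / z^4) / y^3) / y^3) · z) · y^2)^2) / ((z^2)^2)    [power of a quotient]
= ((((((y / z^4) / y^3) / y^3) · z)^2) · ((y^2)^2)) / ((z^2)^2)    [power of a product]
= ((((((y / z^4) / y^3) / y^3)^2) · (z^2)) · ((y^2)^2)) / ((z^2)^2)    [power of a product]
= ((((((y / z^4) / y^3)^2) / ((y^3)^2)) · (z^2)) · ((y^2)^2)) / ((z^2)^2)    [power of a quotient]
= ((((((y / z^4)^2) / ((y^3)^2)) / ((y^3)^2)) · (z^2)) · ((y^2)^2)) / ((z^2)^2)    [power of a quotient]
= ((((((y^2) / ((z^4)^2)) / ((y^3)^2)) / ((y^3)^2)) · (z^2)) · ((y^2)^2)) / ((z^2)^2)    [power of a quotient]
= (((((y^2 / z^8) / ((y^3)^2)) / ((y^3)^2)) · (z^2)) · ((y^2)^2)) / ((z^2)^2)    [power of a power]
= (((((y^2 / z^8) / y^6) / ((y^3)^2)) · (z^2)) · ((y^2)^2)) / ((z^2)^2)    [power of a power]
= (((((y^2 / z^8) / y^6) / y^6) · (z^2)) · ((y^2)^2)) / ((z^2)^2)    [power of a power]
= (((((y^2 / z^8) / y^6) / y^6) · z^2) · y^4) / ((z^2)^2)    [power of a power]
= (((((y^2 / z^8) / y^6) / y^6) · z^2) · y^4) / z^4    [power of a power]
= y^(-6)z^(-10)    [quotient of powers; product of powers]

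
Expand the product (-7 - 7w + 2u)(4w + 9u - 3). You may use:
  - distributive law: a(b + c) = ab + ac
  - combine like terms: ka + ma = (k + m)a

(-7 - 7w + 2u)(4w + 9u - 3)
= -28w - 63u + 21 - 28w^2 - 63uw + 21w + 8uw + 18u^2 - 6u    [distributive law]
= -7w - 69u + 21 - 28w^2 - 55uw + 18u^2    [combine like terms]

-7w - 69u + 21 - 28w^2 - 55uw + 18u^2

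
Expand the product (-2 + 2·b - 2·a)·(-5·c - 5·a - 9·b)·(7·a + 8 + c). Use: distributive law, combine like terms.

160·a·c + 80·c + 10·c^2 + 150·a^2 + 80·a + 190·a·b + 144·b - 62·b·c - 62·a·b·c - 10·b·c^2 + 56·a^2·b - 126·a·b^2 - 144·b^2 - 18·b^2·c + 80·a^2·c + 10·a·c^2 + 70·a^3

(-2 + 2·b - 2·a)·(-5·c - 5·a - 9·b)·(7·a + 8 + c)
= (10·c + 10·a + 18·b - 10·b·c - 10·a·b - 18·b^2 + 10·a·c + 10·a^2 + 18·a·b)·(7·a + 8 + c)    [distributive law]
= (10·c + 10·a + 18·b - 10·b·c + 8·a·b - 18·b^2 + 10·a·c + 10·a^2)·(7·a + 8 + c)    [combine like terms]
= 70·a·c + 80·c + 10·c^2 + 70·a^2 + 80·a + 10·a·c + 126·a·b + 144·b + 18·b·c - 70·a·b·c - 80·b·c - 10·b·c^2 + 56·a^2·b + 64·a·b + 8·a·b·c - 126·a·b^2 - 144·b^2 - 18·b^2·c + 70·a^2·c + 80·a·c + 10·a·c^2 + 70·a^3 + 80·a^2 + 10·a^2·c    [distributive law]
= 160·a·c + 80·c + 10·c^2 + 150·a^2 + 80·a + 190·a·b + 144·b - 62·b·c - 62·a·b·c - 10·b·c^2 + 56·a^2·b - 126·a·b^2 - 144·b^2 - 18·b^2·c + 80·a^2·c + 10·a·c^2 + 70·a^3    [combine like terms]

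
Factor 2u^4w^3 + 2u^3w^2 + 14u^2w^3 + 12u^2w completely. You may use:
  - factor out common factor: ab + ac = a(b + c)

2u^2w(u^2w^2 + uw + 7w^2 + 6)

2u^4w^3 + 2u^3w^2 + 14u^2w^3 + 12u^2w
= 2(u^4w^3 + u^3w^2 + 7u^2w^3 + 6u^2w)    [factor out 2]
= 2u^2w(u^2w^2 + uw + 7w^2 + 6)    [factor out u^2w]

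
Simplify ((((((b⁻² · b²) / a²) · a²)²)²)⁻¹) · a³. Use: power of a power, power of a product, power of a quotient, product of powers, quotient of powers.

a³

((((((b⁻² · b²) / a²) · a²)²)²)⁻¹) · a³
= (((((b⁻² · b²) / a²) · a²)²)⁻²) · a³    [power of a power]
= ((((b⁻² · b²) / a²) · a²)⁻⁴) · a³    [power of a power]
= ((((b⁻² · b²) / a²)⁻⁴) · ((a²)⁻⁴)) · a³    [power of a product]
= ((((b⁻² · b²)⁻⁴) / ((a²)⁻⁴)) · ((a²)⁻⁴)) · a³    [power of a quotient]
= (((((b⁻²)⁻⁴) · ((b²)⁻⁴)) / ((a²)⁻⁴)) · ((a²)⁻⁴)) · a³    [power of a product]
= (((b⁸ · ((b²)⁻⁴)) / ((a²)⁻⁴)) · ((a²)⁻⁴)) · a³    [power of a power]
= (((b⁸ · b⁻⁸) / ((a²)⁻⁴)) · ((a²)⁻⁴)) · a³    [power of a power]
= ((b⁰ / ((a²)⁻⁴)) · ((a²)⁻⁴)) · a³    [product of powers]
= ((b⁰ / a⁻⁸) · ((a²)⁻⁴)) · a³    [power of a power]
= ((b⁰ / a⁻⁸) · a⁻⁸) · a³    [power of a power]
= a³    [quotient of powers; product of powers]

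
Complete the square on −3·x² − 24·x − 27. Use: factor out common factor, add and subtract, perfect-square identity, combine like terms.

−3·x² − 24·x − 27
= −3(x² + 8·x) − 27    [factor out -3 from the x-terms]
= −3(x² + 8·x + 16 − 16) − 27    [add and subtract 16 inside the bracket]
= −3(x + 4)² + 48 − 27    [perfect-square identity]
= −3(x + 4)² + 21    [combine constants]

−3(x + 4)² + 21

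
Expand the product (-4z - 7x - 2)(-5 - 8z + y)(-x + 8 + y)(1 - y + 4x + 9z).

3994xz - 507xyz + 1277x^2z + 4700xz^2 + 1008z - 338yz + 2848z^2 - 26y^2z - 188yz^2 + 700xyz^2 - 632x^2z^2 - 288xz^3 + 2304z^3 - 68y^2z^2 + 288yz^3 - 139xy^2z + 359x^2yz + 4y^3z + 1045x^2 - 34x^2y - 140x^3 + 590x - 313xy + 4xy^2 - 224x^3z - 35x^2y^2 + 28x^3y + 7xy^3 + 80 - 86y + 4y^2 + 2y^3

(-4z - 7x - 2)(-5 - 8z + y)(-x + 8 + y)(1 - y + 4x + 9z)
= (20z + 32z^2 - 4yz + 35x + 56xz - 7xy + 10 + 16z - 2y)(-x + 8 + y)(1 - y + 4x + 9z)    [distributive law]
= (36z + 32z^2 - 4yz + 35x + 56xz - 7xy + 10 - 2y)(-x + 8 + y)(1 - y + 4x + 9z)    [combine like terms]
= (-36xz + 288z + 36yz - 32xz^2 + 256z^2 + 32yz^2 + 4xyz - 32yz - 4y^2z - 35x^2 + 280x + 35xy - 56x^2z + 448xz + 56xyz + 7x^2y - 56xy - 7xy^2 - 10x + 80 + 10y + 2xy - 16y - 2y^2)(1 - y + 4x + 9z)    [distributive law]
= (412xz + 288z + 4yz - 32xz^2 + 256z^2 + 32yz^2 + 60xyz - 4y^2z - 35x^2 + 270x - 19xy - 56x^2z + 7x^2y - 7xy^2 + 80 - 6y - 2y^2)(1 - y + 4x + 9z)    [combine like terms]
= 412xz - 412xyz + 1648x^2z + 3708xz^2 + 288z - 288yz + 1152xz + 2592z^2 + 4yz - 4y^2z + 16xyz + 36yz^2 - 32xz^2 + 32xyz^2 - 128x^2z^2 - 288xz^3 + 256z^2 - 256yz^2 + 1024xz^2 + 2304z^3 + 32yz^2 - 32y^2z^2 + 128xyz^2 + 288yz^3 + 60xyz - 60xy^2z + 240x^2yz + 540xyz^2 - 4y^2z + 4y^3z - 16xy^2z - 36y^2z^2 - 35x^2 + 35x^2y - 140x^3 - 315x^2z + 270x - 270xy + 1080x^2 + 2430xz - 19xy + 19xy^2 - 76x^2y - 171xyz - 56x^2z + 56x^2yz - 224x^3z - 504x^2z^2 + 7x^2y - 7x^2y^2 + 28x^3y + 63x^2yz - 7xy^2 + 7xy^3 - 28x^2y^2 - 63xy^2z + 80 - 80y + 320x + 720z - 6y + 6y^2 - 24xy - 54yz - 2y^2 + 2y^3 - 8xy^2 - 18y^2z    [distributive law]
= 3994xz - 507xyz + 1277x^2z + 4700xz^2 + 1008z - 338yz + 2848z^2 - 26y^2z - 188yz^2 + 700xyz^2 - 632x^2z^2 - 288xz^3 + 2304z^3 - 68y^2z^2 + 288yz^3 - 139xy^2z + 359x^2yz + 4y^3z + 1045x^2 - 34x^2y - 140x^3 + 590x - 313xy + 4xy^2 - 224x^3z - 35x^2y^2 + 28x^3y + 7xy^3 + 80 - 86y + 4y^2 + 2y^3    [combine like terms]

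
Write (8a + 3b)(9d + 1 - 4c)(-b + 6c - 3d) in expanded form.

(8a + 3b)(9d + 1 - 4c)(-b + 6c - 3d)
= (72ad + 8a - 32ac + 27bd + 3b - 12bc)(-b + 6c - 3d)    [distributive law]
= -72abd + 432acd - 216ad² - 8ab + 48ac - 24ad + 32abc - 192ac² + 96acd - 27b²d + 162bcd - 81bd² - 3b² + 18bc - 9bd + 12b²c - 72bc² + 36bcd    [distributive law]
= -72abd + 528acd - 216ad² - 8ab + 48ac - 24ad + 32abc - 192ac² - 27b²d + 198bcd - 81bd² - 3b² + 18bc - 9bd + 12b²c - 72bc²    [combine like terms]

-72abd + 528acd - 216ad² - 8ab + 48ac - 24ad + 32abc - 192ac² - 27b²d + 198bcd - 81bd² - 3b² + 18bc - 9bd + 12b²c - 72bc²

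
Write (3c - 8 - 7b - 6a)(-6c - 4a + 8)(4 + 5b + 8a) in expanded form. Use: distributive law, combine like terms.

-72c^2 - 90bc^2 - 144ac^2 + 672ac + 456abc + 192a^2c + 288c + 528bc - 576a - 416ab - 32a^2 - 256 - 544b + 210b^2c + 140ab^2 + 344a^2b - 280b^2 + 192a^3

(3c - 8 - 7b - 6a)(-6c - 4a + 8)(4 + 5b + 8a)
= (-18c^2 - 12ac + 24c + 48c + 32a - 64 + 42bc + 28ab - 56b + 36ac + 24a^2 - 48a)(4 + 5b + 8a)    [distributive law]
= (-18c^2 + 24ac + 72c - 16a - 64 + 42bc + 28ab - 56b + 24a^2)(4 + 5b + 8a)    [combine like terms]
= -72c^2 - 90bc^2 - 144ac^2 + 96ac + 120abc + 192a^2c + 288c + 360bc + 576ac - 64a - 80ab - 128a^2 - 256 - 320b - 512a + 168bc + 210b^2c + 336abc + 112ab + 140ab^2 + 224a^2b - 224b - 280b^2 - 448ab + 96a^2 + 120a^2b + 192a^3    [distributive law]
= -72c^2 - 90bc^2 - 144ac^2 + 672ac + 456abc + 192a^2c + 288c + 528bc - 576a - 416ab - 32a^2 - 256 - 544b + 210b^2c + 140ab^2 + 344a^2b - 280b^2 + 192a^3    [combine like terms]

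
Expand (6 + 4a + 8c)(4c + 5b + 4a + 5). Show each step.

64c + 30b + 44a + 30 + 48ac + 20ab + 16a^2 + 32c^2 + 40bc

(6 + 4a + 8c)(4c + 5b + 4a + 5)
= 24c + 30b + 24a + 30 + 16ac + 20ab + 16a^2 + 20a + 32c^2 + 40bc + 32ac + 40c    [distributive law]
= 64c + 30b + 44a + 30 + 48ac + 20ab + 16a^2 + 32c^2 + 40bc    [combine like terms]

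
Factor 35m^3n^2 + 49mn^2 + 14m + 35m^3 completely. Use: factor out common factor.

35m^3n^2 + 49mn^2 + 14m + 35m^3
= 7(5m^3n^2 + 7mn^2 + 2m + 5m^3)    [factor out 7]
= 7m(5m^2n^2 + 7n^2 + 2 + 5m^2)    [factor out m]

7m(5m^2n^2 + 7n^2 + 2 + 5m^2)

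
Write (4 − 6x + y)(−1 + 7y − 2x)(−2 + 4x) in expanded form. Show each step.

(4 − 6x + y)(−1 + 7y − 2x)(−2 + 4x)
= (−4 + 28y − 8x + 6x − 42xy + 12x^2 − y + 7y^2 − 2xy)(−2 + 4x)    [distributive law]
= (−4 + 27y − 2x − 44xy + 12x^2 + 7y^2)(−2 + 4x)    [combine like terms]
= 8 − 16x − 54y + 108xy + 4x − 8x^2 + 88xy − 176x^2y − 24x^2 + 48x^3 − 14y^2 + 28xy^2    [distributive law]
= 8 − 12x − 54y + 196xy − 32x^2 − 176x^2y + 48x^3 − 14y^2 + 28xy^2    [combine like terms]

8 − 12x − 54y + 196xy − 32x^2 − 176x^2y + 48x^3 − 14y^2 + 28xy^2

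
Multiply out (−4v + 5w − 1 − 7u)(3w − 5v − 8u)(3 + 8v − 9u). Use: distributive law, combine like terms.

−135vw − 296v^2w − 155uvw + 100v^2 + 160v^3 + 356uv^2 + 220uv − 155u^2v + 45w^2 + 120vw^2 − 135uw^2 − 156uw + 549u^2w − 9w + 15v + 24u + 96u^2 − 504u^3

(−4v + 5w − 1 − 7u)(3w − 5v − 8u)(3 + 8v − 9u)
= (−12vw + 20v^2 + 32uv + 15w^2 − 25vw − 40uw − 3w + 5v + 8u − 21uw + 35uv + 56u^2)(3 + 8v − 9u)    [distributive law]
= (−37vw + 20v^2 + 67uv + 15w^2 − 61uw − 3w + 5v + 8u + 56u^2)(3 + 8v − 9u)    [combine like terms]
= −111vw − 296v^2w + 333uvw + 60v^2 + 160v^3 − 180uv^2 + 201uv + 536uv^2 − 603u^2v + 45w^2 + 120vw^2 − 135uw^2 − 183uw − 488uvw + 549u^2w − 9w − 24vw + 27uw + 15v + 40v^2 − 45uv + 24u + 64uv − 72u^2 + 168u^2 + 448u^2v − 504u^3    [distributive law]
= −135vw − 296v^2w − 155uvw + 100v^2 + 160v^3 + 356uv^2 + 220uv − 155u^2v + 45w^2 + 120vw^2 − 135uw^2 − 156uw + 549u^2w − 9w + 15v + 24u + 96u^2 − 504u^3    [combine like terms]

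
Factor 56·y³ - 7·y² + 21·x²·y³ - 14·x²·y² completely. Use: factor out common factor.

56·y³ - 7·y² + 21·x²·y³ - 14·x²·y²
= 7(8·y³ - y² + 3·x²·y³ - 2·x²·y²)    [factor out 7]
= 7·y²(8·y - 1 + 3·x²·y - 2·x²)    [factor out y²]

7·y²(8·y - 1 + 3·x²·y - 2·x²)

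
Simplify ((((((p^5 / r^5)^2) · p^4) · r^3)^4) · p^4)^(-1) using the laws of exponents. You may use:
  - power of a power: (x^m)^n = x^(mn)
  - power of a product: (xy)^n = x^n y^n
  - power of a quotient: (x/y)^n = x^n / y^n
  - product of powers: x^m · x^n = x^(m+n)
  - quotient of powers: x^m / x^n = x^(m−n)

p^(-60)r^28

((((((p^5 / r^5)^2) · p^4) · r^3)^4) · p^4)^(-1)
= ((((((p^5 / r^5)^2) · p^4) · r^3)^4)^(-1)) · ((p^4)^(-1))    [power of a product]
= (((((p^5 / r^5)^2) · p^4) · r^3)^(-4)) · ((p^4)^(-1))    [power of a power]
= (((((p^5 / r^5)^2) · p^4)^(-4)) · ((r^3)^(-4))) · ((p^4)^(-1))    [power of a product]
= (((((p^5 / r^5)^2)^(-4)) · ((p^4)^(-4))) · ((r^3)^(-4))) · ((p^4)^(-1))    [power of a product]
= ((((p^5 / r^5)^(-8)) · ((p^4)^(-4))) · ((r^3)^(-4))) · ((p^4)^(-1))    [power of a power]
= (((((p^5)^(-8)) / ((r^5)^(-8))) · ((p^4)^(-4))) · ((r^3)^(-4))) · ((p^4)^(-1))    [power of a quotient]
= (((p^(-40) / ((r^5)^(-8))) · ((p^4)^(-4))) · ((r^3)^(-4))) · ((p^4)^(-1))    [power of a power]
= (((p^(-40) / r^(-40)) · ((p^4)^(-4))) · ((r^3)^(-4))) · ((p^4)^(-1))    [power of a power]
= (((p^(-40) / r^(-40)) · p^(-16)) · ((r^3)^(-4))) · ((p^4)^(-1))    [power of a power]
= (((p^(-40) / r^(-40)) · p^(-16)) · r^(-12)) · ((p^4)^(-1))    [power of a power]
= (((p^(-40) / r^(-40)) · p^(-16)) · r^(-12)) · p^(-4)    [power of a power]
= p^(-60)r^28    [quotient of powers; product of powers]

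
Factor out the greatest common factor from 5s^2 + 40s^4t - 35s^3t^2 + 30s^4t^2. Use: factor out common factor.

5s^2(1 + 8s^2t - 7st^2 + 6s^2t^2)

5s^2 + 40s^4t - 35s^3t^2 + 30s^4t^2
= 5(s^2 + 8s^4t - 7s^3t^2 + 6s^4t^2)    [factor out 5]
= 5s^2(1 + 8s^2t - 7st^2 + 6s^2t^2)    [factor out s^2]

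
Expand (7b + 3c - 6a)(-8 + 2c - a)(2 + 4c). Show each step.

(7b + 3c - 6a)(-8 + 2c - a)(2 + 4c)
= (-56b + 14bc - 7ab - 24c + 6c^2 - 3ac + 48a - 12ac + 6a^2)(2 + 4c)    [distributive law]
= (-56b + 14bc - 7ab - 24c + 6c^2 - 15ac + 48a + 6a^2)(2 + 4c)    [combine like terms]
= -112b - 224bc + 28bc + 56bc^2 - 14ab - 28abc - 48c - 96c^2 + 12c^2 + 24c^3 - 30ac - 60ac^2 + 96a + 192ac + 12a^2 + 24a^2c    [distributive law]
= -112b - 196bc + 56bc^2 - 14ab - 28abc - 48c - 84c^2 + 24c^3 + 162ac - 60ac^2 + 96a + 12a^2 + 24a^2c    [combine like terms]

-112b - 196bc + 56bc^2 - 14ab - 28abc - 48c - 84c^2 + 24c^3 + 162ac - 60ac^2 + 96a + 12a^2 + 24a^2c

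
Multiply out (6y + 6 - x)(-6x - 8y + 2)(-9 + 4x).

(6y + 6 - x)(-6x - 8y + 2)(-9 + 4x)
= (-36xy - 48y² + 12y - 36x - 48y + 12 + 6x² + 8xy - 2x)(-9 + 4x)    [distributive law]
= (-28xy - 48y² - 36y - 38x + 12 + 6x²)(-9 + 4x)    [combine like terms]
= 252xy - 112x²y + 432y² - 192xy² + 324y - 144xy + 342x - 152x² - 108 + 48x - 54x² + 24x³    [distributive law]
= 108xy - 112x²y + 432y² - 192xy² + 324y + 390x - 206x² - 108 + 24x³    [combine like terms]

108xy - 112x²y + 432y² - 192xy² + 324y + 390x - 206x² - 108 + 24x³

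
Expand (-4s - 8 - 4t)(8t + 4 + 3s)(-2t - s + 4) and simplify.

120st^2 + 68s^2t - 16st - 8s^2 - 128s + 12s^3 + 32t^2 - 256t - 128 + 64t^3

(-4s - 8 - 4t)(8t + 4 + 3s)(-2t - s + 4)
= (-32st - 16s - 12s^2 - 64t - 32 - 24s - 32t^2 - 16t - 12st)(-2t - s + 4)    [distributive law]
= (-44st - 40s - 12s^2 - 80t - 32 - 32t^2)(-2t - s + 4)    [combine like terms]
= 88st^2 + 44s^2t - 176st + 80st + 40s^2 - 160s + 24s^2t + 12s^3 - 48s^2 + 160t^2 + 80st - 320t + 64t + 32s - 128 + 64t^3 + 32st^2 - 128t^2    [distributive law]
= 120st^2 + 68s^2t - 16st - 8s^2 - 128s + 12s^3 + 32t^2 - 256t - 128 + 64t^3    [combine like terms]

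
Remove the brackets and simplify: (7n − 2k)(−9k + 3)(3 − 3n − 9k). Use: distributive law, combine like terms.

(7n − 2k)(−9k + 3)(3 − 3n − 9k)
= (−63kn + 21n + 18k² − 6k)(3 − 3n − 9k)    [distributive law]
= −189kn + 189kn² + 567k²n + 63n − 63n² − 189kn + 54k² − 54k²n − 162k³ − 18k + 18kn + 54k²    [distributive law]
= −360kn + 189kn² + 513k²n + 63n − 63n² + 108k² − 162k³ − 18k    [combine like terms]

−360kn + 189kn² + 513k²n + 63n − 63n² + 108k² − 162k³ − 18k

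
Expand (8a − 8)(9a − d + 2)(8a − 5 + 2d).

576a^3 − 808a^2 + 80a^2d − 8ad − 16ad^2 + 152a − 72d + 16d^2 + 80

(8a − 8)(9a − d + 2)(8a − 5 + 2d)
= (72a^2 − 8ad + 16a − 72a + 8d − 16)(8a − 5 + 2d)    [distributive law]
= (72a^2 − 8ad − 56a + 8d − 16)(8a − 5 + 2d)    [combine like terms]
= 576a^3 − 360a^2 + 144a^2d − 64a^2d + 40ad − 16ad^2 − 448a^2 + 280a − 112ad + 64ad − 40d + 16d^2 − 128a + 80 − 32d    [distributive law]
= 576a^3 − 808a^2 + 80a^2d − 8ad − 16ad^2 + 152a − 72d + 16d^2 + 80    [combine like terms]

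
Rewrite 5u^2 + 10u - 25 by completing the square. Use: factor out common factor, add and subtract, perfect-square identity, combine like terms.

5(u + 1)^2 - 30

5u^2 + 10u - 25
= 5(u^2 + 2u) - 25    [factor out 5 from the u-terms]
= 5(u^2 + 2u + 1 - 1) - 25    [add and subtract 1 inside the bracket]
= 5(u + 1)^2 - 5 - 25    [perfect-square identity]
= 5(u + 1)^2 - 30    [combine constants]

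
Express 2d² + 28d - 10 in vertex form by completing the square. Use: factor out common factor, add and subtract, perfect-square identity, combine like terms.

2(d + 7)² - 108

2d² + 28d - 10
= 2(d² + 14d) - 10    [factor out 2 from the d-terms]
= 2(d² + 14d + 49 - 49) - 10    [add and subtract 49 inside the bracket]
= 2(d + 7)² - 98 - 10    [perfect-square identity]
= 2(d + 7)² - 108    [combine constants]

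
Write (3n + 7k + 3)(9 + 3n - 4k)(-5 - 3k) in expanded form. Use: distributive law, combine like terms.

-180n - 153kn - 45n^2 - 27kn^2 - 27k^2n - 336k - 13k^2 + 84k^3 - 135

(3n + 7k + 3)(9 + 3n - 4k)(-5 - 3k)
= (27n + 9n^2 - 12kn + 63k + 21kn - 28k^2 + 27 + 9n - 12k)(-5 - 3k)    [distributive law]
= (36n + 9n^2 + 9kn + 51k - 28k^2 + 27)(-5 - 3k)    [combine like terms]
= -180n - 108kn - 45n^2 - 27kn^2 - 45kn - 27k^2n - 255k - 153k^2 + 140k^2 + 84k^3 - 135 - 81k    [distributive law]
= -180n - 153kn - 45n^2 - 27kn^2 - 27k^2n - 336k - 13k^2 + 84k^3 - 135    [combine like terms]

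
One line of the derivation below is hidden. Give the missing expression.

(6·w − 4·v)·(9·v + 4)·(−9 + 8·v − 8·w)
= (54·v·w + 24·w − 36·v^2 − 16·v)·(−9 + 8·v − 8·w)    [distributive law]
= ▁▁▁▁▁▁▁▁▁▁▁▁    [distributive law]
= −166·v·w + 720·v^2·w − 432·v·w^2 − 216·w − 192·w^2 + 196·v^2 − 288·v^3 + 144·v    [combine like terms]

By distributive law:

−486·v·w + 432·v^2·w − 432·v·w^2 − 216·w + 192·v·w − 192·w^2 + 324·v^2 − 288·v^3 + 288·v^2·w + 144·v − 128·v^2 + 128·v·w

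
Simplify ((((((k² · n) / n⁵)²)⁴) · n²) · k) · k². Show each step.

k¹⁹n⁻³⁰

((((((k² · n) / n⁵)²)⁴) · n²) · k) · k²
= (((((k² · n) / n⁵)⁸) · n²) · k) · k²    [power of a power]
= (((((k² · n)⁸) / ((n⁵)⁸)) · n²) · k) · k²    [power of a quotient]
= ((((((k²)⁸) · (n⁸)) / ((n⁵)⁸)) · n²) · k) · k²    [power of a product]
= ((((k¹⁶ · (n⁸)) / ((n⁵)⁸)) · n²) · k) · k²    [power of a power]
= ((((k¹⁶ · n⁸) / n⁴⁰) · n²) · k) · k²    [power of a power]
= k¹⁹n⁻³⁰    [quotient of powers; product of powers]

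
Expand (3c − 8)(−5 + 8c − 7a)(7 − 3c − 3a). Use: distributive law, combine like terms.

(3c − 8)(−5 + 8c − 7a)(7 − 3c − 3a)
= (−15c + 24c^2 − 21ac + 40 − 64c + 56a)(7 − 3c − 3a)    [distributive law]
= (−79c + 24c^2 − 21ac + 40 + 56a)(7 − 3c − 3a)    [combine like terms]
= −553c + 237c^2 + 237ac + 168c^2 − 72c^3 − 72ac^2 − 147ac + 63ac^2 + 63a^2c + 280 − 120c − 120a + 392a − 168ac − 168a^2    [distributive law]
= −673c + 405c^2 − 78ac − 72c^3 − 9ac^2 + 63a^2c + 280 + 272a − 168a^2    [combine like terms]

−673c + 405c^2 − 78ac − 72c^3 − 9ac^2 + 63a^2c + 280 + 272a − 168a^2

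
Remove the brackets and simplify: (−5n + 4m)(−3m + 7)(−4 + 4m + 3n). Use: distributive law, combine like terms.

−116mn + 24m²n + 45mn² + 140n − 105n² + 160m² − 48m³ − 112m

(−5n + 4m)(−3m + 7)(−4 + 4m + 3n)
= (15mn − 35n − 12m² + 28m)(−4 + 4m + 3n)    [distributive law]
= −60mn + 60m²n + 45mn² + 140n − 140mn − 105n² + 48m² − 48m³ − 36m²n − 112m + 112m² + 84mn    [distributive law]
= −116mn + 24m²n + 45mn² + 140n − 105n² + 160m² − 48m³ − 112m    [combine like terms]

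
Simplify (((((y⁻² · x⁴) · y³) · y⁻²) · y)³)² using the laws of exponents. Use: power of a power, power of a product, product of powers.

(((((y⁻² · x⁴) · y³) · y⁻²) · y)³)²
= ((((y⁻² · x⁴) · y³) · y⁻²) · y)⁶    [power of a power]
= ((((y⁻² · x⁴) · y³) · y⁻²)⁶) · (y⁶)    [power of a product]
= ((((y⁻² · x⁴) · y³)⁶) · ((y⁻²)⁶)) · (y⁶)    [power of a product]
= ((((y⁻² · x⁴)⁶) · ((y³)⁶)) · ((y⁻²)⁶)) · (y⁶)    [power of a product]
= (((((y⁻²)⁶) · ((x⁴)⁶)) · ((y³)⁶)) · ((y⁻²)⁶)) · (y⁶)    [power of a product]
= (((y⁻¹² · ((x⁴)⁶)) · ((y³)⁶)) · ((y⁻²)⁶)) · (y⁶)    [power of a power]
= (((y⁻¹² · x²⁴) · ((y³)⁶)) · ((y⁻²)⁶)) · (y⁶)    [power of a power]
= (((y⁻¹² · x²⁴) · y¹⁸) · ((y⁻²)⁶)) · (y⁶)    [power of a power]
= (((y⁻¹² · x²⁴) · y¹⁸) · y⁻¹²) · (y⁶)    [power of a power]
= x²⁴    [product of powers]

x²⁴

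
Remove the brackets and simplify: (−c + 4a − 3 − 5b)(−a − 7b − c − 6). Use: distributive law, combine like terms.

(−c + 4a − 3 − 5b)(−a − 7b − c − 6)
= ac + 7bc + c^2 + 6c − 4a^2 − 28ab − 4ac − 24a + 3a + 21b + 3c + 18 + 5ab + 35b^2 + 5bc + 30b    [distributive law]
= −3ac + 12bc + c^2 + 9c − 4a^2 − 23ab − 21a + 51b + 18 + 35b^2    [combine like terms]

−3ac + 12bc + c^2 + 9c − 4a^2 − 23ab − 21a + 51b + 18 + 35b^2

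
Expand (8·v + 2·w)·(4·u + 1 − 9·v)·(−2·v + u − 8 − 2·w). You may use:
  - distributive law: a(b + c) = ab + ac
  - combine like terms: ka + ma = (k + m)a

(8·v + 2·w)·(4·u + 1 − 9·v)·(−2·v + u − 8 − 2·w)
= (32·u·v + 8·v − 72·v² + 8·u·w + 2·w − 18·v·w)·(−2·v + u − 8 − 2·w)    [distributive law]
= −64·u·v² + 32·u²·v − 256·u·v − 64·u·v·w − 16·v² + 8·u·v − 64·v − 16·v·w + 144·v³ − 72·u·v² + 576·v² + 144·v²·w − 16·u·v·w + 8·u²·w − 64·u·w − 16·u·w² − 4·v·w + 2·u·w − 16·w − 4·w² + 36·v²·w − 18·u·v·w + 144·v·w + 36·v·w²    [distributive law]
= −136·u·v² + 32·u²·v − 248·u·v − 98·u·v·w + 560·v² − 64·v + 124·v·w + 144·v³ + 180·v²·w + 8·u²·w − 62·u·w − 16·u·w² − 16·w − 4·w² + 36·v·w²    [combine like terms]

−136·u·v² + 32·u²·v − 248·u·v − 98·u·v·w + 560·v² − 64·v + 124·v·w + 144·v³ + 180·v²·w + 8·u²·w − 62·u·w − 16·u·w² − 16·w − 4·w² + 36·v·w²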